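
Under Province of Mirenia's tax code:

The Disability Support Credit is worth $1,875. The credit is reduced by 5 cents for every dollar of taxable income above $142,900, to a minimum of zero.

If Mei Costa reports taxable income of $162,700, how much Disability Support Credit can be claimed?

$885

Disability Support Credit: 5% of the $19,800 excess over $142,900 is $990; credit = $1,875 − $990 = $885.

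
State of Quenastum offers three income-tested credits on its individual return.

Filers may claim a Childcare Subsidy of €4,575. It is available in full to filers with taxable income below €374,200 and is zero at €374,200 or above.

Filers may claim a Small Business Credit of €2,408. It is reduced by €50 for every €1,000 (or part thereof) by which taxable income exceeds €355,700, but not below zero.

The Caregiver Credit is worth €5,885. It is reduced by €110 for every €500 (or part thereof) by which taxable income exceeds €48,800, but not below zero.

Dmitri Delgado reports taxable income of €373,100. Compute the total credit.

€6,083

Childcare Subsidy: €373,100 is below the €374,200 cutoff, so the full €4,575 applies.
Small Business Credit: income exceeds €355,700 by €17,400, which is 18 full-or-partial €1,000 increments; reduction = 18 × €50 = €900, leaving €1,508.
Caregiver Credit: income exceeds €48,800 by €324,300 → 649 increments × €110 = €71,390 ≥ base, so the credit is €0.
Total: €4,575 + €1,508 + €0 = €6,083.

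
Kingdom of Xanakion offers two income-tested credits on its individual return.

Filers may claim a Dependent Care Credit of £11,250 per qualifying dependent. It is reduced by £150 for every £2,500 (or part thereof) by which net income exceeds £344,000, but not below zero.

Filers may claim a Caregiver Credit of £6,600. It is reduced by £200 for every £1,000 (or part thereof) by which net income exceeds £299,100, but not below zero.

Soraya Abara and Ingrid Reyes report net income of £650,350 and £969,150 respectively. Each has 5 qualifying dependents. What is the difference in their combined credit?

Soraya (£650,350): Dependent Care Credit: base = 5 × £11,250 = £56,250. income exceeds £344,000 by £306,350, which is 123 full-or-partial £2,500 increments; reduction = 123 × £150 = £18,450, leaving £37,800. Caregiver Credit: income exceeds £299,100 by £351,250 → 352 increments × £200 = £70,400 ≥ base, so the credit is £0. total £37,800 + £0 = £37,800
Ingrid (£969,150): Dependent Care Credit: base = 5 × £11,250 = £56,250. income exceeds £344,000 by £625,150, which is 251 full-or-partial £2,500 increments; reduction = 251 × £150 = £37,650, leaving £18,600. Caregiver Credit: income exceeds £299,100 by £670,050 → 671 increments × £200 = £134,200 ≥ base, so the credit is £0. total £18,600 + £0 = £18,600
Difference: |£37,800 − £18,600| = £19,200.

£19,200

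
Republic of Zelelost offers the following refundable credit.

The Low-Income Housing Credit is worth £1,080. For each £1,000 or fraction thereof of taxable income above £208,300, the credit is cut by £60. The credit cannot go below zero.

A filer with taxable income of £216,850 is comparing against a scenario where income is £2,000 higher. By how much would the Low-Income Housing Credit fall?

At £216,850 — income exceeds £208,300 by £8,550, which is 9 full-or-partial £1,000 increments; reduction = 9 × £60 = £540, leaving £540.
At £218,850 — income exceeds £208,300 by £10,550, which is 11 full-or-partial £1,000 increments; reduction = 11 × £60 = £660, leaving £420.
Lost: £540 − £420 = £120.

£120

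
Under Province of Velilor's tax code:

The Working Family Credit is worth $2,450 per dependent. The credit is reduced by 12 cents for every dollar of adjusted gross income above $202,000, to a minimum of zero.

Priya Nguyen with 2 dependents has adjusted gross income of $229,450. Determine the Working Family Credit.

$1,606

Working Family Credit: base = 2 × $2,450 = $4,900. 12% of the $27,450 excess over $202,000 is $3,294; credit = $4,900 − $3,294 = $1,606.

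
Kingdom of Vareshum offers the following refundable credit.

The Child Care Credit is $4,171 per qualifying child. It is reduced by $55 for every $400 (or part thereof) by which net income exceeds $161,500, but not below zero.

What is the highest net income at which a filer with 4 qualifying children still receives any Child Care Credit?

Full credit = 4 × $4,171 = $16,684.
After 303 increments the reduction is 303 × $55 = $16,665, leaving $19; one more increment wipes it out. Increment 303 ends at excess 303 × $400 = $121,200, so the highest qualifying income is $161,500 + $121,200 = $282,700.

$282,700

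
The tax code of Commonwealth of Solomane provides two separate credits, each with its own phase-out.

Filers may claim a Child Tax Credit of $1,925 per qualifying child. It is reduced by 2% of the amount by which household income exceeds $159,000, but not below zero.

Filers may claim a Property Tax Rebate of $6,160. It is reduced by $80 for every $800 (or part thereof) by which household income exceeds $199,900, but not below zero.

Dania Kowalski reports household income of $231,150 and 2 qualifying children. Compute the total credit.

$5,367

Child Tax Credit: base = 2 × $1,925 = $3,850. 2% of the $72,150 excess over $159,000 is $1,443; credit = $3,850 − $1,443 = $2,407.
Property Tax Rebate: income exceeds $199,900 by $31,250, which is 40 full-or-partial $800 increments; reduction = 40 × $80 = $3,200, leaving $2,960.
Total: $2,407 + $2,960 = $5,367.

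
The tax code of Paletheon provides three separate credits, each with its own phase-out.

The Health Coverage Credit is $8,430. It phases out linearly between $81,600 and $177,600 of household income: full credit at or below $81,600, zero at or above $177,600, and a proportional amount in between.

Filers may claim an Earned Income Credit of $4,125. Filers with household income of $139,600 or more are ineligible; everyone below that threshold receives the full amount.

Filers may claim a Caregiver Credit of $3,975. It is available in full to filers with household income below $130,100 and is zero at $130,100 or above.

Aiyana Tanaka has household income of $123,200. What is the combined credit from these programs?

Health Coverage Credit: $123,200 is $41,600 into a $96,000 phase-out range, leaving 54,400/96,000 of the credit: $8,430 × 54,400/96,000 = $4,777.
Earned Income Credit: $123,200 is below the $139,600 cutoff, so the full $4,125 applies.
Caregiver Credit: $123,200 is below the $130,100 cutoff, so the full $3,975 applies.
Total: $4,777 + $4,125 + $3,975 = $12,877.

$12,877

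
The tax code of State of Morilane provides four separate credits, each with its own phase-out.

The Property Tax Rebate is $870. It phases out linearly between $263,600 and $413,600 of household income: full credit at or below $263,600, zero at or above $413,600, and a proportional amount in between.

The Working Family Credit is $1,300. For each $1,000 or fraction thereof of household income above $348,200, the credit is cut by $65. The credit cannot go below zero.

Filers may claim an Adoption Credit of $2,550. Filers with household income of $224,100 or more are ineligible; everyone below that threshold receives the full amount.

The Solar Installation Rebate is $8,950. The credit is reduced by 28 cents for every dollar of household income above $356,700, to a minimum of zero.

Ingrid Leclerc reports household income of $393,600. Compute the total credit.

$116

Property Tax Rebate: $393,600 is $130,000 into a $150,000 phase-out range, leaving 20,000/150,000 of the credit: $870 × 20,000/150,000 = $116.
Working Family Credit: income exceeds $348,200 by $45,400 → 46 increments × $65 = $2,990 ≥ base, so the credit is $0.
Adoption Credit: $393,600 meets or exceeds the $224,100 cutoff, so the credit is $0.
Solar Installation Rebate: 28% of the $36,900 excess over $356,700 is $10,332 ≥ base, so the credit is $0.
Total: $116 + $0 + $0 + $0 = $116.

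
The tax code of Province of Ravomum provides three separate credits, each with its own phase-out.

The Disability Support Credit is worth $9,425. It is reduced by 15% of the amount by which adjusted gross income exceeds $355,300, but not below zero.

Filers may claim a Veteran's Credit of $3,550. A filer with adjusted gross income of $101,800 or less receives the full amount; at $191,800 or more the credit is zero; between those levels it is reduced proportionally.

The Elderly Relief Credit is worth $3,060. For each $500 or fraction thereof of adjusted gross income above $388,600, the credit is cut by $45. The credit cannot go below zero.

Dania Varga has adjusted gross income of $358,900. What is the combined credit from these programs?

Disability Support Credit: 15% of the $3,600 excess over $355,300 is $540; credit = $9,425 − $540 = $8,885.
Veteran's Credit: $358,900 is at or above $191,800, so the credit is $0.
Elderly Relief Credit: $358,900 is at or below the $388,600 threshold, so the full $3,060 applies.
Total: $8,885 + $0 + $3,060 = $11,945.

$11,945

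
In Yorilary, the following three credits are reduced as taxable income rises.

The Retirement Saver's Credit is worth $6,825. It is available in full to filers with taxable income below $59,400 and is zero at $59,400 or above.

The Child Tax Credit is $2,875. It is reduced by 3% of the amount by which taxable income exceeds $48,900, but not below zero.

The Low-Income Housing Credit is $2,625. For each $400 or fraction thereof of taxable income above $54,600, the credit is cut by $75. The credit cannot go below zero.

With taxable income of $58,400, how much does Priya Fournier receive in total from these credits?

$11,290

Retirement Saver's Credit: $58,400 is below the $59,400 cutoff, so the full $6,825 applies.
Child Tax Credit: 3% of the $9,500 excess over $48,900 is $285; credit = $2,875 − $285 = $2,590.
Low-Income Housing Credit: income exceeds $54,600 by $3,800, which is 10 full-or-partial $400 increments; reduction = 10 × $75 = $750, leaving $1,875.
Total: $6,825 + $2,590 + $1,875 = $11,290.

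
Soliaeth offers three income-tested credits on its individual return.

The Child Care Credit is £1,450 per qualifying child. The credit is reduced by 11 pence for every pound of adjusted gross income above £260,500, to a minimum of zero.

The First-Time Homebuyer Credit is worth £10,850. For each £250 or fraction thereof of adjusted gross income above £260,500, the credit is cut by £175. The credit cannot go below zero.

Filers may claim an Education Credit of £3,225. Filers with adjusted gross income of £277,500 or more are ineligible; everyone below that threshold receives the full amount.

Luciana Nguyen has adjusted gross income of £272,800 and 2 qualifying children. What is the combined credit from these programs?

£6,872

Child Care Credit: base = 2 × £1,450 = £2,900. 11% of the £12,300 excess over £260,500 is £1,353; credit = £2,900 − £1,353 = £1,547.
First-Time Homebuyer Credit: income exceeds £260,500 by £12,300, which is 50 full-or-partial £250 increments; reduction = 50 × £175 = £8,750, leaving £2,100.
Education Credit: £272,800 is below the £277,500 cutoff, so the full £3,225 applies.
Total: £1,547 + £2,100 + £3,225 = £6,872.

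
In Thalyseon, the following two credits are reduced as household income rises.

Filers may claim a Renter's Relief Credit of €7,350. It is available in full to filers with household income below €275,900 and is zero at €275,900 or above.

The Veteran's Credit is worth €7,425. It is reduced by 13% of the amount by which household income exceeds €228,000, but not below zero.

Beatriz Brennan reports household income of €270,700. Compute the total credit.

Renter's Relief Credit: €270,700 is below the €275,900 cutoff, so the full €7,350 applies.
Veteran's Credit: 13% of the €42,700 excess over €228,000 is €5,551; credit = €7,425 − €5,551 = €1,874.
Total: €7,350 + €1,874 = €9,224.

€9,224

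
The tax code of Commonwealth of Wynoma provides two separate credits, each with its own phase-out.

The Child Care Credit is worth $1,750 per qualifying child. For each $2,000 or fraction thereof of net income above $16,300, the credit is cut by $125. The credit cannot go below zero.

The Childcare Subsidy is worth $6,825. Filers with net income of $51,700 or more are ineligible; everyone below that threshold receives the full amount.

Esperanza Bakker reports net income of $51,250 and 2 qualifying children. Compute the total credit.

Child Care Credit: base = 2 × $1,750 = $3,500. income exceeds $16,300 by $34,950, which is 18 full-or-partial $2,000 increments; reduction = 18 × $125 = $2,250, leaving $1,250.
Childcare Subsidy: $51,250 is below the $51,700 cutoff, so the full $6,825 applies.
Total: $1,250 + $6,825 = $8,075.

$8,075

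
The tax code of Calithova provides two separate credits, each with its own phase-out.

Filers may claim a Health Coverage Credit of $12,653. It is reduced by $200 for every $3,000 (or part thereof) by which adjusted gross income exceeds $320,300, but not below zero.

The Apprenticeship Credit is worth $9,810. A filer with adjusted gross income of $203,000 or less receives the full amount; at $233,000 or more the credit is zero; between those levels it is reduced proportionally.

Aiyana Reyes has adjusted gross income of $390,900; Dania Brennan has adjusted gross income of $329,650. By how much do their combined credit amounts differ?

Aiyana ($390,900): Health Coverage Credit: income exceeds $320,300 by $70,600, which is 24 full-or-partial $3,000 increments; reduction = 24 × $200 = $4,800, leaving $7,853. Apprenticeship Credit: $390,900 is at or above $233,000, so the credit is $0. total $7,853 + $0 = $7,853
Dania ($329,650): Health Coverage Credit: income exceeds $320,300 by $9,350, which is 4 full-or-partial $3,000 increments; reduction = 4 × $200 = $800, leaving $11,853. Apprenticeship Credit: $329,650 is at or above $233,000, so the credit is $0. total $11,853 + $0 = $11,853
Difference: |$7,853 − $11,853| = $4,000.

$4,000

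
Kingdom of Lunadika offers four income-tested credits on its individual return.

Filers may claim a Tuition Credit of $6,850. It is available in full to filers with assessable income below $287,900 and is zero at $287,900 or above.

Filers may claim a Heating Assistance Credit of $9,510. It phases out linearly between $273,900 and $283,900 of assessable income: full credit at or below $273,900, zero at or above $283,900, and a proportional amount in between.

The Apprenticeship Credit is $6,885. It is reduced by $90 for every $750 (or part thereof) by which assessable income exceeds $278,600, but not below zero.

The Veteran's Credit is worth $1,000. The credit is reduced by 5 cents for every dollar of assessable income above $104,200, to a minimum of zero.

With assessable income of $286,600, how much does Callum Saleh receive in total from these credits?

$12,745

Tuition Credit: $286,600 is below the $287,900 cutoff, so the full $6,850 applies.
Heating Assistance Credit: $286,600 is at or above $283,900, so the credit is $0.
Apprenticeship Credit: income exceeds $278,600 by $8,000, which is 11 full-or-partial $750 increments; reduction = 11 × $90 = $990, leaving $5,895.
Veteran's Credit: 5% of the $182,400 excess over $104,200 is $9,120 ≥ base, so the credit is $0.
Total: $6,850 + $0 + $5,895 + $0 = $12,745.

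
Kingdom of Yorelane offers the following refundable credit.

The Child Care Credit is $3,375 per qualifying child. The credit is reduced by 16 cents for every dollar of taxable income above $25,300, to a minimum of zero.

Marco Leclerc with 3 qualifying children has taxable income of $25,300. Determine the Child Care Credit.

$10,125

Child Care Credit: base = 3 × $3,375 = $10,125. $25,300 is at or below the $25,300 threshold, so the full $10,125 applies.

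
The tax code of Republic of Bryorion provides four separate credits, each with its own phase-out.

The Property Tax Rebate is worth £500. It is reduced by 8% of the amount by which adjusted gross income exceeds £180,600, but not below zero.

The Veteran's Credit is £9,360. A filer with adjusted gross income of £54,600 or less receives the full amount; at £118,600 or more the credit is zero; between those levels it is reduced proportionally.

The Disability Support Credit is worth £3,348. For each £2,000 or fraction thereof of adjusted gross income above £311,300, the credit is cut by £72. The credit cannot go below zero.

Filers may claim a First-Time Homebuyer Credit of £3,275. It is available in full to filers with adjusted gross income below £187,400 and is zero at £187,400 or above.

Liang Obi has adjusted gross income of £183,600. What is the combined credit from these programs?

Property Tax Rebate: 8% of the £3,000 excess over £180,600 is £240; credit = £500 − £240 = £260.
Veteran's Credit: £183,600 is at or above £118,600, so the credit is £0.
Disability Support Credit: £183,600 is at or below the £311,300 threshold, so the full £3,348 applies.
First-Time Homebuyer Credit: £183,600 is below the £187,400 cutoff, so the full £3,275 applies.
Total: £260 + £0 + £3,348 + £3,275 = £6,883.

£6,883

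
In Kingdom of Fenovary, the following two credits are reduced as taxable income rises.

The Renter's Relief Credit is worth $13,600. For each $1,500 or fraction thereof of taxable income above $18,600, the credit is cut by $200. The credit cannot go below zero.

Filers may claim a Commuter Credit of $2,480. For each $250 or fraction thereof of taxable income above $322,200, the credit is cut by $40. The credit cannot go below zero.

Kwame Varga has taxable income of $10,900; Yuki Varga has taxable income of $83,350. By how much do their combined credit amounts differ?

Kwame ($10,900): Renter's Relief Credit: $10,900 is at or below the $18,600 threshold, so the full $13,600 applies. Commuter Credit: $10,900 is at or below the $322,200 threshold, so the full $2,480 applies. total $13,600 + $2,480 = $16,080
Yuki ($83,350): Renter's Relief Credit: income exceeds $18,600 by $64,750, which is 44 full-or-partial $1,500 increments; reduction = 44 × $200 = $8,800, leaving $4,800. Commuter Credit: $83,350 is at or below the $322,200 threshold, so the full $2,480 applies. total $4,800 + $2,480 = $7,280
Difference: |$16,080 − $7,280| = $8,800.

$8,800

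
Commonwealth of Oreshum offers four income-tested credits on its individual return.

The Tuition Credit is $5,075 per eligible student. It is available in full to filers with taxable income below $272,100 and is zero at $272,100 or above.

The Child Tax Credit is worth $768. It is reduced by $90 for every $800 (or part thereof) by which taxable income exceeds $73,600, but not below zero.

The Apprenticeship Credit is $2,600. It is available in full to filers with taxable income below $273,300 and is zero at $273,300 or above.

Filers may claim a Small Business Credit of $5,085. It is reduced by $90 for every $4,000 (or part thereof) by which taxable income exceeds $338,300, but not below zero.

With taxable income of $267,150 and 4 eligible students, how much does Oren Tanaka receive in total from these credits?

Tuition Credit: base = 4 × $5,075 = $20,300. $267,150 is below the $272,100 cutoff, so the full $20,300 applies.
Child Tax Credit: income exceeds $73,600 by $193,550 → 242 increments × $90 = $21,780 ≥ base, so the credit is $0.
Apprenticeship Credit: $267,150 is below the $273,300 cutoff, so the full $2,600 applies.
Small Business Credit: $267,150 is at or below the $338,300 threshold, so the full $5,085 applies.
Total: $20,300 + $0 + $2,600 + $5,085 = $27,985.

$27,985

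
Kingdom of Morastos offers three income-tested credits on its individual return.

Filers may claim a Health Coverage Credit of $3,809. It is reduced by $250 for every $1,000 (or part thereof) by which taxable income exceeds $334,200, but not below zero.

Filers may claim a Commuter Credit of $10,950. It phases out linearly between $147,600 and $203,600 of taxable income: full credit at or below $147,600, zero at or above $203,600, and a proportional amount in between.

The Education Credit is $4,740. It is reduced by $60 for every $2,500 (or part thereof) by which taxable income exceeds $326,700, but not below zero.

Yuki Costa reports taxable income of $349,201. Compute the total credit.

$4,140

Health Coverage Credit: income exceeds $334,200 by $15,001 → 16 increments × $250 = $4,000 ≥ base, so the credit is $0.
Commuter Credit: $349,201 is at or above $203,600, so the credit is $0.
Education Credit: income exceeds $326,700 by $22,501, which is 10 full-or-partial $2,500 increments; reduction = 10 × $60 = $600, leaving $4,140.
Total: $0 + $0 + $4,140 = $4,140.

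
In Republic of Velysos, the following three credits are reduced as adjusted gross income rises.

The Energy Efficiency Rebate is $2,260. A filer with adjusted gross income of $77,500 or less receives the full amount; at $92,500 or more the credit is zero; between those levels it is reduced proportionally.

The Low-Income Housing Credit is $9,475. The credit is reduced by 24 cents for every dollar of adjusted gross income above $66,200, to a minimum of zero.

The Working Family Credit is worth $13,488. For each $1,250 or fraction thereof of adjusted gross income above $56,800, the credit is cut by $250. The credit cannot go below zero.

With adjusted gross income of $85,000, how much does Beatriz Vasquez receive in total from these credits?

Energy Efficiency Rebate: $85,000 is $7,500 into a $15,000 phase-out range, leaving 7,500/15,000 of the credit: $2,260 × 7,500/15,000 = $1,130.
Low-Income Housing Credit: 24% of the $18,800 excess over $66,200 is $4,512; credit = $9,475 − $4,512 = $4,963.
Working Family Credit: income exceeds $56,800 by $28,200, which is 23 full-or-partial $1,250 increments; reduction = 23 × $250 = $5,750, leaving $7,738.
Total: $1,130 + $4,963 + $7,738 = $13,831.

$13,831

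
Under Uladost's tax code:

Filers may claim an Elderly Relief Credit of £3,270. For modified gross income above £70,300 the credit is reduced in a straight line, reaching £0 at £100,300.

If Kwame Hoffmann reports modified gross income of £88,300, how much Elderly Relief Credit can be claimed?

Elderly Relief Credit: £88,300 is £18,000 into a £30,000 phase-out range, leaving 12,000/30,000 of the credit: £3,270 × 12,000/30,000 = £1,308.

£1,308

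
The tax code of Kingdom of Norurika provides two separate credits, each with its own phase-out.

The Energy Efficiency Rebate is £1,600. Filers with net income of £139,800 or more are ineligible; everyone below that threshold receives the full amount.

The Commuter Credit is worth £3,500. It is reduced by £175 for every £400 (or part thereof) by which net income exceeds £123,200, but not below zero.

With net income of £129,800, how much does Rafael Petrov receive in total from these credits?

£2,125

Energy Efficiency Rebate: £129,800 is below the £139,800 cutoff, so the full £1,600 applies.
Commuter Credit: income exceeds £123,200 by £6,600, which is 17 full-or-partial £400 increments; reduction = 17 × £175 = £2,975, leaving £525.
Total: £1,600 + £525 = £2,125.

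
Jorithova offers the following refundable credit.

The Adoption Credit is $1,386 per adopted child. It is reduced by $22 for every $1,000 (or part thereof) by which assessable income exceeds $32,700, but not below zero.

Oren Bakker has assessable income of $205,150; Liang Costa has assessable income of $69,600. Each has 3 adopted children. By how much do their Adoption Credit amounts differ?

Oren ($205,150): Adoption Credit: base = 3 × $1,386 = $4,158. income exceeds $32,700 by $172,450, which is 173 full-or-partial $1,000 increments; reduction = 173 × $22 = $3,806, leaving $352.
Liang ($69,600): Adoption Credit: base = 3 × $1,386 = $4,158. income exceeds $32,700 by $36,900, which is 37 full-or-partial $1,000 increments; reduction = 37 × $22 = $814, leaving $3,344.
Difference: |$352 − $3,344| = $2,992.

$2,992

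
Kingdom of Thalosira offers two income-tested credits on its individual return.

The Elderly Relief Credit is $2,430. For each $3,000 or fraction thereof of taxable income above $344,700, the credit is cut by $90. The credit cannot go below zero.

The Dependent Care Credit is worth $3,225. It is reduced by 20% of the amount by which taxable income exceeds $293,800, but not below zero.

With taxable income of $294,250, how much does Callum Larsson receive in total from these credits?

Elderly Relief Credit: $294,250 is at or below the $344,700 threshold, so the full $2,430 applies.
Dependent Care Credit: 20% of the $450 excess over $293,800 is $90; credit = $3,225 − $90 = $3,135.
Total: $2,430 + $3,135 = $5,565.

$5,565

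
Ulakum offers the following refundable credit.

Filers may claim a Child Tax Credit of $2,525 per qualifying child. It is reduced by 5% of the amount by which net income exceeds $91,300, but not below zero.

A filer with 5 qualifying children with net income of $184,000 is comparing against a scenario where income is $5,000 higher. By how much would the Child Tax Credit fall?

$250

At $184,000 — base = 5 × $2,525 = $12,625. 5% of the $92,700 excess over $91,300 is $4,635; credit = $12,625 − $4,635 = $7,990.
At $189,000 — base = 5 × $2,525 = $12,625. 5% of the $97,700 excess over $91,300 is $4,885; credit = $12,625 − $4,885 = $7,740.
Lost: $7,990 − $7,740 = $250.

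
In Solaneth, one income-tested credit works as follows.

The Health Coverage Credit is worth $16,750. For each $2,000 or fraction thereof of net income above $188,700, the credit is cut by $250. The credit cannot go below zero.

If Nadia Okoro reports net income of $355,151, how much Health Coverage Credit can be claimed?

Health Coverage Credit: income exceeds $188,700 by $166,451 → 84 increments × $250 = $21,000 ≥ base, so the credit is $0.

$0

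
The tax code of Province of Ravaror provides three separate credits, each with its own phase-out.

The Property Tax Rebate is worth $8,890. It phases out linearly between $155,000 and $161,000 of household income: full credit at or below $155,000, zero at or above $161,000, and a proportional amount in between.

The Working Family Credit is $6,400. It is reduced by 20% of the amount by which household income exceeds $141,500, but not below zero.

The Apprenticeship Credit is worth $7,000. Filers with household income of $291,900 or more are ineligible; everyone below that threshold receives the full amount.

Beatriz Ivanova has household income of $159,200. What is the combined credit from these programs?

$12,527

Property Tax Rebate: $159,200 is $4,200 into a $6,000 phase-out range, leaving 1,800/6,000 of the credit: $8,890 × 1,800/6,000 = $2,667.
Working Family Credit: 20% of the $17,700 excess over $141,500 is $3,540; credit = $6,400 − $3,540 = $2,860.
Apprenticeship Credit: $159,200 is below the $291,900 cutoff, so the full $7,000 applies.
Total: $2,667 + $2,860 + $7,000 = $12,527.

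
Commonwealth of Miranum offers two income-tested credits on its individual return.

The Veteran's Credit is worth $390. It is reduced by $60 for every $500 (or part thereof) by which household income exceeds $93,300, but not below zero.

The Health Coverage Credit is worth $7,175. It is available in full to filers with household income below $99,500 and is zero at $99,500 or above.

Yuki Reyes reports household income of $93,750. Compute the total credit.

Veteran's Credit: income exceeds $93,300 by $450, which is 1 full-or-partial $500 increment; reduction = 1 × $60 = $60, leaving $330.
Health Coverage Credit: $93,750 is below the $99,500 cutoff, so the full $7,175 applies.
Total: $330 + $7,175 = $7,505.

$7,505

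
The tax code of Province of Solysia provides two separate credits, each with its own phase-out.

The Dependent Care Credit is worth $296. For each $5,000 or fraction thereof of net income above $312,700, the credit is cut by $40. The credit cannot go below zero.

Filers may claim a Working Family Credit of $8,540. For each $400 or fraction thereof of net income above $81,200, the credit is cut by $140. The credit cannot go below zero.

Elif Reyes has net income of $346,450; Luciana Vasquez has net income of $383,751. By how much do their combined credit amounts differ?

Elif ($346,450): Dependent Care Credit: income exceeds $312,700 by $33,750, which is 7 full-or-partial $5,000 increments; reduction = 7 × $40 = $280, leaving $16. Working Family Credit: income exceeds $81,200 by $265,250 → 664 increments × $140 = $92,960 ≥ base, so the credit is $0. total $16 + $0 = $16
Luciana ($383,751): Dependent Care Credit: income exceeds $312,700 by $71,051 → 15 increments × $40 = $600 ≥ base, so the credit is $0. Working Family Credit: income exceeds $81,200 by $302,551 → 757 increments × $140 = $105,980 ≥ base, so the credit is $0. total $0 + $0 = $0
Difference: |$16 − $0| = $16.

$16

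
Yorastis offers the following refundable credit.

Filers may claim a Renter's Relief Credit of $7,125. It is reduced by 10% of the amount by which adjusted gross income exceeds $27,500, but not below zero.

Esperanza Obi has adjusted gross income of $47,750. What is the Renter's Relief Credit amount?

$5,100

Renter's Relief Credit: 10% of the $20,250 excess over $27,500 is $2,025; credit = $7,125 − $2,025 = $5,100.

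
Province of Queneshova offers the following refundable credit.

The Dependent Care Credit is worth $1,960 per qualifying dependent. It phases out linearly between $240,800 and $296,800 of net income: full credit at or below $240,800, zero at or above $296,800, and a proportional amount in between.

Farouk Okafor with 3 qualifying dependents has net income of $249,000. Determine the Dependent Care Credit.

$5,019

Dependent Care Credit: base = 3 × $1,960 = $5,880. $249,000 is $8,200 into a $56,000 phase-out range, leaving 47,800/56,000 of the credit: $5,880 × 47,800/56,000 = $5,019.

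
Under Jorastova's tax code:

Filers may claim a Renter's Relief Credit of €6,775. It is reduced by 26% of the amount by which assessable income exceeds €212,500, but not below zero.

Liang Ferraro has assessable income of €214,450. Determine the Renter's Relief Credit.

Renter's Relief Credit: 26% of the €1,950 excess over €212,500 is €507; credit = €6,775 − €507 = €6,268.

€6,268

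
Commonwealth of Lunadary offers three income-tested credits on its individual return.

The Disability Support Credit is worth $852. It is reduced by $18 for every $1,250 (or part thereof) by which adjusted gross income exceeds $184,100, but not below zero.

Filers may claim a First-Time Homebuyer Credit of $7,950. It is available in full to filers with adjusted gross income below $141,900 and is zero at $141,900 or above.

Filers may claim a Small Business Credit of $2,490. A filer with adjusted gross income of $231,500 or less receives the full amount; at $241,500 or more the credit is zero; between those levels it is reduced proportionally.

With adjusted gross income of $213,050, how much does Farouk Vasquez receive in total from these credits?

Disability Support Credit: income exceeds $184,100 by $28,950, which is 24 full-or-partial $1,250 increments; reduction = 24 × $18 = $432, leaving $420.
First-Time Homebuyer Credit: $213,050 meets or exceeds the $141,900 cutoff, so the credit is $0.
Small Business Credit: $213,050 is at or below the $231,500 threshold, so the full $2,490 applies.
Total: $420 + $0 + $2,490 = $2,910.

$2,910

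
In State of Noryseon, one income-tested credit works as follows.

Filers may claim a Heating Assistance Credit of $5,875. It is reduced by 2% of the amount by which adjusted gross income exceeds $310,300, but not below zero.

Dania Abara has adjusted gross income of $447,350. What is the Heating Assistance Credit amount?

$3,134

Heating Assistance Credit: 2% of the $137,050 excess over $310,300 is $2,741; credit = $5,875 − $2,741 = $3,134.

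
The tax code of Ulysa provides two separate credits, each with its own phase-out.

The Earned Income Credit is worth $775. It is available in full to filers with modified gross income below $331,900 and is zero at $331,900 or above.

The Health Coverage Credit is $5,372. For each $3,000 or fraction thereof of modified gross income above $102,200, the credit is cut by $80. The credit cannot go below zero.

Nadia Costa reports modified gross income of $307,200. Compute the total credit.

Earned Income Credit: $307,200 is below the $331,900 cutoff, so the full $775 applies.
Health Coverage Credit: income exceeds $102,200 by $205,000 → 69 increments × $80 = $5,520 ≥ base, so the credit is $0.
Total: $775 + $0 = $775.

$775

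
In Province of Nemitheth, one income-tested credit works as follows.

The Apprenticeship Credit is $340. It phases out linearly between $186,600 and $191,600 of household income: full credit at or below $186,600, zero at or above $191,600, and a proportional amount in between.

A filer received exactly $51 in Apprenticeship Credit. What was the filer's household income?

$190,850

$51 is 51/340 of the full $340, so 289/340 of the $5,000 range has been used: income = $186,600 + $5,000 × 289/340 = $190,850.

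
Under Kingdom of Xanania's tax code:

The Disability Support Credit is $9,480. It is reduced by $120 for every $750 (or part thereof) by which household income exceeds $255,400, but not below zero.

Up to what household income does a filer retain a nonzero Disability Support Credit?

After 78 increments the reduction is 78 × $120 = $9,360, leaving $120; one more increment wipes it out. Increment 78 ends at excess 78 × $750 = $58,500, so the highest qualifying income is $255,400 + $58,500 = $313,900.

$313,900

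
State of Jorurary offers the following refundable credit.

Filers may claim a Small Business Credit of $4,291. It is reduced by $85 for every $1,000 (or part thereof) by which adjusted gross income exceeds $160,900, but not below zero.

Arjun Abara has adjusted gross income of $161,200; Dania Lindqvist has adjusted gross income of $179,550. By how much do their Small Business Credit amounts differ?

Arjun ($161,200): Small Business Credit: income exceeds $160,900 by $300, which is 1 full-or-partial $1,000 increment; reduction = 1 × $85 = $85, leaving $4,206.
Dania ($179,550): Small Business Credit: income exceeds $160,900 by $18,650, which is 19 full-or-partial $1,000 increments; reduction = 19 × $85 = $1,615, leaving $2,676.
Difference: |$4,206 − $2,676| = $1,530.

$1,530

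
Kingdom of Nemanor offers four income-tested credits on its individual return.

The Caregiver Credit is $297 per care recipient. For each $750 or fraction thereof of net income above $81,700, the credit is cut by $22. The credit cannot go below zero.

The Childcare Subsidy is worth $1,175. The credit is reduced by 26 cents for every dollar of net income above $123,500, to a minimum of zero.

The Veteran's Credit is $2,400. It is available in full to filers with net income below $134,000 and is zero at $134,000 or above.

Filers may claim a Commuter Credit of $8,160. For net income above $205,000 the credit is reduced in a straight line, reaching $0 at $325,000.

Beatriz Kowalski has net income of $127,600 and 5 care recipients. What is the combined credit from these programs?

Caregiver Credit: base = 5 × $297 = $1,485. income exceeds $81,700 by $45,900, which is 62 full-or-partial $750 increments; reduction = 62 × $22 = $1,364, leaving $121.
Childcare Subsidy: 26% of the $4,100 excess over $123,500 is $1,066; credit = $1,175 − $1,066 = $109.
Veteran's Credit: $127,600 is below the $134,000 cutoff, so the full $2,400 applies.
Commuter Credit: $127,600 is at or below the $205,000 threshold, so the full $8,160 applies.
Total: $121 + $109 + $2,400 + $8,160 = $10,790.

$10,790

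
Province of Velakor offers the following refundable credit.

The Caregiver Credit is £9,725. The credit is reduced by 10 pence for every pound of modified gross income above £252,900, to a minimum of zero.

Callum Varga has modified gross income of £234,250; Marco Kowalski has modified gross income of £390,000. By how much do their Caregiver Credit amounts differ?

Callum (£234,250): Caregiver Credit: £234,250 is at or below the £252,900 threshold, so the full £9,725 applies.
Marco (£390,000): Caregiver Credit: 10% of the £137,100 excess over £252,900 is £13,710 ≥ base, so the credit is £0.
Difference: |£9,725 − £0| = £9,725.

£9,725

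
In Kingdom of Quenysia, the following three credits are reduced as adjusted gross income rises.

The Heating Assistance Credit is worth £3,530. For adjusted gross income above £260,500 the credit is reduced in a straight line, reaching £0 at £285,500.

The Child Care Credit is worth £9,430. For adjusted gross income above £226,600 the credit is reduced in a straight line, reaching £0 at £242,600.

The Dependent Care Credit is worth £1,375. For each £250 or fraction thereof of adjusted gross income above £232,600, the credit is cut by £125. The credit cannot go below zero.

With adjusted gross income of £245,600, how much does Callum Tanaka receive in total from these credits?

Heating Assistance Credit: £245,600 is at or below the £260,500 threshold, so the full £3,530 applies.
Child Care Credit: £245,600 is at or above £242,600, so the credit is £0.
Dependent Care Credit: income exceeds £232,600 by £13,000 → 52 increments × £125 = £6,500 ≥ base, so the credit is £0.
Total: £3,530 + £0 + £0 = £3,530.

£3,530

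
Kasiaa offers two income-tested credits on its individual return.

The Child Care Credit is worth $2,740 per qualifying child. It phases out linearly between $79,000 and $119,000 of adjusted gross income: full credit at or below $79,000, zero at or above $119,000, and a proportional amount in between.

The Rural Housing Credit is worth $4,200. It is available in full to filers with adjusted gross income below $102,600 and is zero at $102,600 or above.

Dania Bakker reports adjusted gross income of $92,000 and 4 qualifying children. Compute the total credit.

Child Care Credit: base = 4 × $2,740 = $10,960. $92,000 is $13,000 into a $40,000 phase-out range, leaving 27,000/40,000 of the credit: $10,960 × 27,000/40,000 = $7,398.
Rural Housing Credit: $92,000 is below the $102,600 cutoff, so the full $4,200 applies.
Total: $7,398 + $4,200 = $11,598.

$11,598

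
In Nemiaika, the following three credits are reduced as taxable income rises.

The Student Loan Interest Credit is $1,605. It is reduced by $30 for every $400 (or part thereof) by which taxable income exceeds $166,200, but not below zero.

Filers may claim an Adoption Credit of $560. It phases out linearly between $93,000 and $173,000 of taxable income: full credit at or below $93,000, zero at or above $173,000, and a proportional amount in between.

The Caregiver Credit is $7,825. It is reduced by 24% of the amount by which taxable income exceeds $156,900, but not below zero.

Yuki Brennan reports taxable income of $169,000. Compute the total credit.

$6,344

Student Loan Interest Credit: income exceeds $166,200 by $2,800, which is 7 full-or-partial $400 increments; reduction = 7 × $30 = $210, leaving $1,395.
Adoption Credit: $169,000 is $76,000 into a $80,000 phase-out range, leaving 4,000/80,000 of the credit: $560 × 4,000/80,000 = $28.
Caregiver Credit: 24% of the $12,100 excess over $156,900 is $2,904; credit = $7,825 − $2,904 = $4,921.
Total: $1,395 + $28 + $4,921 = $6,344.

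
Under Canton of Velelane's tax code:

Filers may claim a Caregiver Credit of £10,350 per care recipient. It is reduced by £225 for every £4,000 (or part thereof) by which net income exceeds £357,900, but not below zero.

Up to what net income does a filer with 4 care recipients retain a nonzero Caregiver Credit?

£1,089,900

Full credit = 4 × £10,350 = £41,400.
After 183 increments the reduction is 183 × £225 = £41,175, leaving £225; one more increment wipes it out. Increment 183 ends at excess 183 × £4,000 = £732,000, so the highest qualifying income is £357,900 + £732,000 = £1,089,900.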